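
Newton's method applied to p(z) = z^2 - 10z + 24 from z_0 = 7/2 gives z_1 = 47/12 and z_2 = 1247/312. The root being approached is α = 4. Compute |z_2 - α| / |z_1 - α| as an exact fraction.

1/26

z_1 - α = 47/12 - 4 = -1/12, so |z_1 - α| = 1/12.
z_2 - α = 1247/312 - 4 = -1/312, so |z_2 - α| = 1/312.
Ratio = (1/312) / (1/12) = 1/26.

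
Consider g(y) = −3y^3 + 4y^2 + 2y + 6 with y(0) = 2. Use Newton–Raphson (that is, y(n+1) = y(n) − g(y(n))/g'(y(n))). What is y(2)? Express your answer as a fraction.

g'(y) = −9y^2 + 8y + 2.
g(2) = 2, g'(2) = −18, so y(1) = 2 − 2/(−18) = 19/9.
g(19/9) = −43/243, g'(19/9) = −191/9, so y(2) = (19/9) − (−43/243)/(−191/9) = 10844/5157.

10844/5157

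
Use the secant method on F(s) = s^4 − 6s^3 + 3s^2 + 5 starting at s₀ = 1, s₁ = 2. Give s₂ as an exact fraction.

F(1) = 3, F(2) = −15. s₂ = 2 − (−15)·(2 − 1)/((−15) − 3) = 7/6.

7/6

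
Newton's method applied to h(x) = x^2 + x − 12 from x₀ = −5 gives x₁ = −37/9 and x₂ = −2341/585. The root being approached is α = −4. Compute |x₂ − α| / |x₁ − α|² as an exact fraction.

9/65

x₁ − α = −37/9 − (−4) = −37/9 + 4 = −1/9, so |x₁ − α| = 1/9.
x₂ − α = −2341/585 − (−4) = −2341/585 + 4 = −1/585, so |x₂ − α| = 1/585.
|x₁ − α|² = 1/81.
Ratio = (1/585) / (1/81) = 9/65.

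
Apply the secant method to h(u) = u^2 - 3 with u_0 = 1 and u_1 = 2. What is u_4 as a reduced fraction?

97/56

h(1) = -2, h(2) = 1. u_2 = 2 - 1·(2 - 1)/(1 - (-2)) = 5/3.
h(2) = 1, h(5/3) = -2/9. u_3 = (5/3) - (-2/9)·((5/3) - 2)/((-2/9) - 1) = 19/11.
h(5/3) = -2/9, h(19/11) = -2/121. u_4 = (19/11) - (-2/121)·((19/11) - (5/3))/((-2/121) - (-2/9)) = 97/56.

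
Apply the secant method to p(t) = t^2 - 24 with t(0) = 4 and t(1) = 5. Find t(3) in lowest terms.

p(4) = -8, p(5) = 1. t(2) = 5 - 1·(5 - 4)/(1 - (-8)) = 44/9.
p(5) = 1, p(44/9) = -8/81. t(3) = (44/9) - (-8/81)·((44/9) - 5)/((-8/81) - 1) = 436/89.

436/89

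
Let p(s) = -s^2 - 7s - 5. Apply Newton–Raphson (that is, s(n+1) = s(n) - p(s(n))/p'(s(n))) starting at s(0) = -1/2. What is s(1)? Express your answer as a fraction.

p'(s) = -2s - 7.
p(-1/2) = -7/4, p'(-1/2) = -6, so s(1) = (-1/2) - (-7/4)/(-6) = -19/24.

-19/24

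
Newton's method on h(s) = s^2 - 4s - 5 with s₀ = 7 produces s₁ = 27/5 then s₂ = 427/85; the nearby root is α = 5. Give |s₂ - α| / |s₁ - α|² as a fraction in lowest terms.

5/34

s₁ - α = 27/5 - 5 = 2/5, so |s₁ - α| = 2/5.
s₂ - α = 427/85 - 5 = 2/85, so |s₂ - α| = 2/85.
|s₁ - α|² = 4/25.
Ratio = (2/85) / (4/25) = 5/34.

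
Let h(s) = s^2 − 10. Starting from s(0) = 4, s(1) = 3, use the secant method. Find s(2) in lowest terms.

22/7

h(4) = 6, h(3) = −1. s(2) = 3 − (−1)·(3 − 4)/((−1) − 6) = 22/7.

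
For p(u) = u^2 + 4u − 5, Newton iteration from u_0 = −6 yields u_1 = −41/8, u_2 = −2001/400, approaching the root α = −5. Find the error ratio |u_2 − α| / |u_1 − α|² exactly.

u_1 − α = −41/8 − (−5) = −41/8 + 5 = −1/8, so |u_1 − α| = 1/8.
u_2 − α = −2001/400 − (−5) = −2001/400 + 5 = −1/400, so |u_2 − α| = 1/400.
|u_1 − α|² = 1/64.
Ratio = (1/400) / (1/64) = 4/25.

4/25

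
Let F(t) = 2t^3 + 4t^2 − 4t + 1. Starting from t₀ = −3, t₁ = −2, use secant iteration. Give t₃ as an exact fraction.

−2836/977

F(−3) = −5, F(−2) = 9. t₂ = (−2) − 9·((−2) − (−3))/(9 − (−5)) = −37/14.
F(−2) = 9, F(−37/14) = 3555/1372. t₃ = (−37/14) − (3555/1372)·((−37/14) − (−2))/((3555/1372) − 9) = −2836/977.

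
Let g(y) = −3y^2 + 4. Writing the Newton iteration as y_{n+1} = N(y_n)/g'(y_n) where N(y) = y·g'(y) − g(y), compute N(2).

g'(y) = −6y.
N(y) = y·g'(y) − g(y) = y·(−6y) − (−3y^2 + 4) = −3y^2 − 4.
N(2) = −16.

−16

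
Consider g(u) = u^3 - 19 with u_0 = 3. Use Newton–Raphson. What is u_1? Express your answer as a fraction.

g'(u) = 3u^2.
g(3) = 8, g'(3) = 27, so u_1 = 3 - 8/27 = 73/27.

73/27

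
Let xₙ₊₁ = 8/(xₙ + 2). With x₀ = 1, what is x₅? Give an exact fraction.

x₁ = 8/(1 + 2) = 8/3.
x₂ = 8/(8/3 + 2) = 12/7.
x₃ = 8/(12/7 + 2) = 28/13.
x₄ = 8/(28/13 + 2) = 52/27.
x₅ = 8/(52/27 + 2) = 108/53.

108/53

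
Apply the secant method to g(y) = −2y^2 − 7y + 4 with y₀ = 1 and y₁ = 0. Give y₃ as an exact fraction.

36/71

g(1) = −5, g(0) = 4. y₂ = 0 − 4·(0 − 1)/(4 − (−5)) = 4/9.
g(0) = 4, g(4/9) = 40/81. y₃ = (4/9) − (40/81)·((4/9) − 0)/((40/81) − 4) = 36/71.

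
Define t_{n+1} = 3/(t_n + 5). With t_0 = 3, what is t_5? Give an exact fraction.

t_1 = 3/(3 + 5) = 3/8.
t_2 = 3/(3/8 + 5) = 24/43.
t_3 = 3/(24/43 + 5) = 129/239.
t_4 = 3/(129/239 + 5) = 717/1324.
t_5 = 3/(717/1324 + 5) = 3972/7337.

3972/7337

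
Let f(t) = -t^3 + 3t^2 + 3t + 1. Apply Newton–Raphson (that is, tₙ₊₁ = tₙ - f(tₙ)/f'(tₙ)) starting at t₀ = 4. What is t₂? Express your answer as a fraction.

f'(t) = -3t^2 + 6t + 3.
f(4) = -3, f'(4) = -21, so t₁ = 4 - (-3)/(-21) = 27/7.
f(27/7) = -62/343, f'(27/7) = -906/49, so t₂ = (27/7) - (-62/343)/(-906/49) = 12200/3171.

12200/3171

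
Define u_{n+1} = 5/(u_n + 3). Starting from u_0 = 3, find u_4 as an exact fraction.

u_1 = 5/(3 + 3) = 5/6.
u_2 = 5/(5/6 + 3) = 30/23.
u_3 = 5/(30/23 + 3) = 115/99.
u_4 = 5/(115/99 + 3) = 495/412.

495/412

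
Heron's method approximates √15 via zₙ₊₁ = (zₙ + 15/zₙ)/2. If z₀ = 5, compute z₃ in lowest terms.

1921/496

z₁ = (5 + 15/5)/2 = 4.
z₂ = (4 + 15/4)/2 = 31/8.
z₃ = (31/8 + 15/(31/8))/2 = 1921/496.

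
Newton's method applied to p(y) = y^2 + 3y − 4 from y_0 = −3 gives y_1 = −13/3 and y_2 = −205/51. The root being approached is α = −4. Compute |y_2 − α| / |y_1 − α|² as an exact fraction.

3/17

y_1 − α = −13/3 − (−4) = −13/3 + 4 = −1/3, so |y_1 − α| = 1/3.
y_2 − α = −205/51 − (−4) = −205/51 + 4 = −1/51, so |y_2 − α| = 1/51.
|y_1 − α|² = 1/9.
Ratio = (1/51) / (1/9) = 3/17.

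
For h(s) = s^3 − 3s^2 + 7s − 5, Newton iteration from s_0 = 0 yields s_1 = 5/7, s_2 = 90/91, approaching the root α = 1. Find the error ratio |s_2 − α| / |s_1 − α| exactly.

1/26

s_1 − α = 5/7 − 1 = −2/7, so |s_1 − α| = 2/7.
s_2 − α = 90/91 − 1 = −1/91, so |s_2 − α| = 1/91.
Ratio = (1/91) / (2/7) = 1/26.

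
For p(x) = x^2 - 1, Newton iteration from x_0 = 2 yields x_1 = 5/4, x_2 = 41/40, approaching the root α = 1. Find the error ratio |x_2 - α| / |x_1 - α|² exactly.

x_1 - α = 5/4 - 1 = 1/4, so |x_1 - α| = 1/4.
x_2 - α = 41/40 - 1 = 1/40, so |x_2 - α| = 1/40.
|x_1 - α|² = 1/16.
Ratio = (1/40) / (1/16) = 2/5.

2/5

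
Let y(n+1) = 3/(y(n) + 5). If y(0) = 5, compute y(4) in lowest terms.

885/1634

y(1) = 3/(5 + 5) = 3/10.
y(2) = 3/(3/10 + 5) = 30/53.
y(3) = 3/(30/53 + 5) = 159/295.
y(4) = 3/(159/295 + 5) = 885/1634.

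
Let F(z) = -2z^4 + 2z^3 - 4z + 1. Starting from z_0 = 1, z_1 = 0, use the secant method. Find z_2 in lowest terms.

1/4

F(1) = -3, F(0) = 1. z_2 = 0 - 1·(0 - 1)/(1 - (-3)) = 1/4.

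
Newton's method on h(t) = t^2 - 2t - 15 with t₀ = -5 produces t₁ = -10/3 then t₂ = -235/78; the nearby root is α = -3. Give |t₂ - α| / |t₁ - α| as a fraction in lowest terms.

1/26

t₁ - α = -10/3 - (-3) = -10/3 + 3 = -1/3, so |t₁ - α| = 1/3.
t₂ - α = -235/78 - (-3) = -235/78 + 3 = -1/78, so |t₂ - α| = 1/78.
Ratio = (1/78) / (1/3) = 1/26.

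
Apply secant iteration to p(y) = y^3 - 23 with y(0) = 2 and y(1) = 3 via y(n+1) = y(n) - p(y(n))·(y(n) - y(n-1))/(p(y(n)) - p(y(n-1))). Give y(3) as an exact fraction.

25793/9079

p(2) = -15, p(3) = 4. y(2) = 3 - 4·(3 - 2)/(4 - (-15)) = 53/19.
p(3) = 4, p(53/19) = -8880/6859. y(3) = (53/19) - (-8880/6859)·((53/19) - 3)/((-8880/6859) - 4) = 25793/9079.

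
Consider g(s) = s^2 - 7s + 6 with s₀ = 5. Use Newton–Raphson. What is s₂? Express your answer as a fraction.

307/51

g'(s) = 2s - 7.
g(5) = -4, g'(5) = 3, so s₁ = 5 - (-4)/3 = 19/3.
g(19/3) = 16/9, g'(19/3) = 17/3, so s₂ = (19/3) - (16/9)/(17/3) = 307/51.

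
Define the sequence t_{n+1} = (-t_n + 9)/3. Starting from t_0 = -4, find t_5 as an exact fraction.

553/243

t_1 = (-(-4) + 9)/3 = 13/3.
t_2 = (-(13/3) + 9)/3 = 14/9.
t_3 = (-(14/9) + 9)/3 = 67/27.
t_4 = (-(67/27) + 9)/3 = 176/81.
t_5 = (-(176/81) + 9)/3 = 553/243.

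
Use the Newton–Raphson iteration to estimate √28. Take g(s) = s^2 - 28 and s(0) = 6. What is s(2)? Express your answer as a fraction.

g'(s) = 2s.
g(6) = 8, g'(6) = 12, so s(1) = 6 - 8/12 = 16/3.
g(16/3) = 4/9, g'(16/3) = 32/3, so s(2) = (16/3) - (4/9)/(32/3) = 127/24.

127/24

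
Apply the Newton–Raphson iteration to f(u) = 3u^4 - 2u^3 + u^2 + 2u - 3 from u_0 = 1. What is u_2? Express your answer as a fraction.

67989/76880

f'(u) = 12u^3 - 6u^2 + 2u + 2.
f(1) = 1, f'(1) = 10, so u_1 = 1 - 1/10 = 9/10.
f(9/10) = 1203/10000, f'(9/10) = 961/125, so u_2 = (9/10) - (1203/10000)/(961/125) = 67989/76880.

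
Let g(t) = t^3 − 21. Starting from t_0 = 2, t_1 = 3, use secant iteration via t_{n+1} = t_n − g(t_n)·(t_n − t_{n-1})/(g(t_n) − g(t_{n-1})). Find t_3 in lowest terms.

8035/2919

g(2) = −13, g(3) = 6. t_2 = 3 − 6·(3 − 2)/(6 − (−13)) = 51/19.
g(3) = 6, g(51/19) = −11388/6859. t_3 = (51/19) − (−11388/6859)·((51/19) − 3)/((−11388/6859) − 6) = 8035/2919.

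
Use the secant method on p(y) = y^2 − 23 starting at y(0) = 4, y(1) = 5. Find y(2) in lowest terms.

43/9

p(4) = −7, p(5) = 2. y(2) = 5 − 2·(5 − 4)/(2 − (−7)) = 43/9.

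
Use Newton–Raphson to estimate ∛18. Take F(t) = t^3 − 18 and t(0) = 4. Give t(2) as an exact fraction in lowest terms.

513433/191844

F'(t) = 3t^2.
F(4) = 46, F'(4) = 48, so t(1) = 4 − 46/48 = 73/24.
F(73/24) = 140185/13824, F'(73/24) = 5329/192, so t(2) = (73/24) − (140185/13824)/(5329/192) = 513433/191844.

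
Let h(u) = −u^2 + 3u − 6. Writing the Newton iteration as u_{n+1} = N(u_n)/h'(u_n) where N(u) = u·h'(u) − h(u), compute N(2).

h'(u) = −2u + 3.
N(u) = u·h'(u) − h(u) = u·(−2u + 3) − (−u^2 + 3u − 6) = −u^2 + 6.
N(2) = 2.

2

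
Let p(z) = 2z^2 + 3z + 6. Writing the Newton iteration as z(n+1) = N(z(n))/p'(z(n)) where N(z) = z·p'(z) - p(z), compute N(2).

2

p'(z) = 4z + 3.
N(z) = z·p'(z) - p(z) = z·(4z + 3) - (2z^2 + 3z + 6) = 2z^2 - 6.
N(2) = 2.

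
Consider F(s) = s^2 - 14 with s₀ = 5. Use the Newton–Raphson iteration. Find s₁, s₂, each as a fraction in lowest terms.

s₁ = 39/10, s₂ = 2921/780

F'(s) = 2s.
F(5) = 11, F'(5) = 10, so s₁ = 5 - 11/10 = 39/10.
F(39/10) = 121/100, F'(39/10) = 39/5, so s₂ = (39/10) - (121/100)/(39/5) = 2921/780.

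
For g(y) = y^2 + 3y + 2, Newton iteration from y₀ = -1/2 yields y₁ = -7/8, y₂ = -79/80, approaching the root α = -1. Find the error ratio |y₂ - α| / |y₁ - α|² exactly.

4/5

y₁ - α = -7/8 - (-1) = -7/8 + 1 = 1/8, so |y₁ - α| = 1/8.
y₂ - α = -79/80 - (-1) = -79/80 + 1 = 1/80, so |y₂ - α| = 1/80.
|y₁ - α|² = 1/64.
Ratio = (1/80) / (1/64) = 4/5.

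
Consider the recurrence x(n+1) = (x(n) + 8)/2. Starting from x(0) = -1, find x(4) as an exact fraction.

119/16

x(1) = ((-1) + 8)/2 = 7/2.
x(2) = ((7/2) + 8)/2 = 23/4.
x(3) = ((23/4) + 8)/2 = 55/8.
x(4) = ((55/8) + 8)/2 = 119/16.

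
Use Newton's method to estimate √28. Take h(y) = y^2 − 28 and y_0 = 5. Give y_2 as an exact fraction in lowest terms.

h'(y) = 2y.
h(5) = −3, h'(5) = 10, so y_1 = 5 − (−3)/10 = 53/10.
h(53/10) = 9/100, h'(53/10) = 53/5, so y_2 = (53/10) − (9/100)/(53/5) = 5609/1060.

5609/1060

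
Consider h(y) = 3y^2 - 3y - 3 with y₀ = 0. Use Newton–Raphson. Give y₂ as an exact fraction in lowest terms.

h'(y) = 6y - 3.
h(0) = -3, h'(0) = -3, so y₁ = 0 - (-3)/(-3) = -1.
h(-1) = 3, h'(-1) = -9, so y₂ = (-1) - 3/(-9) = -2/3.

-2/3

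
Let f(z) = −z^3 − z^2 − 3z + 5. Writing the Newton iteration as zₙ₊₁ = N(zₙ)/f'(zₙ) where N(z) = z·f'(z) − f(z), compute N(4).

f'(z) = −3z^2 − 2z − 3.
N(z) = z·f'(z) − f(z) = z·(−3z^2 − 2z − 3) − (−z^3 − z^2 − 3z + 5) = −2z^3 − z^2 − 5.
N(4) = −149.

−149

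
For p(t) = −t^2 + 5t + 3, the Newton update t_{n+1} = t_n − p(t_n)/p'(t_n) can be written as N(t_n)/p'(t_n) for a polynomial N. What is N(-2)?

p'(t) = −2t + 5.
N(t) = t·p'(t) − p(t) = t·(−2t + 5) − (−t^2 + 5t + 3) = −t^2 − 3.
N(-2) = −7.

−7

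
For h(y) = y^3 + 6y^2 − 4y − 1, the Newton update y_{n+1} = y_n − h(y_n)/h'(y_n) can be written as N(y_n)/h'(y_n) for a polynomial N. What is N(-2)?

9

h'(y) = 3y^2 + 12y − 4.
N(y) = y·h'(y) − h(y) = y·(3y^2 + 12y − 4) − (y^3 + 6y^2 − 4y − 1) = 2y^3 + 6y^2 + 1.
N(-2) = 9.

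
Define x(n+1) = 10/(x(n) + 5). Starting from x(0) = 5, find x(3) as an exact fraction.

3/2

x(1) = 10/(5 + 5) = 1.
x(2) = 10/(1 + 5) = 5/3.
x(3) = 10/(5/3 + 5) = 3/2.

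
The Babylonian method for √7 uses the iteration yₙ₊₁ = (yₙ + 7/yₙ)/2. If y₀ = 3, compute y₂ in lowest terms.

y₁ = (3 + 7/3)/2 = 8/3.
y₂ = (8/3 + 7/(8/3))/2 = 127/48.

127/48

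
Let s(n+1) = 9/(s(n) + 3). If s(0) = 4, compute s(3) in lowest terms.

s(1) = 9/(4 + 3) = 9/7.
s(2) = 9/(9/7 + 3) = 21/10.
s(3) = 9/(21/10 + 3) = 30/17.

30/17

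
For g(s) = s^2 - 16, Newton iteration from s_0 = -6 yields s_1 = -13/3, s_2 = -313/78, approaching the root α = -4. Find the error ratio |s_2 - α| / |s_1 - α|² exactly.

s_1 - α = -13/3 - (-4) = -13/3 + 4 = -1/3, so |s_1 - α| = 1/3.
s_2 - α = -313/78 - (-4) = -313/78 + 4 = -1/78, so |s_2 - α| = 1/78.
|s_1 - α|² = 1/9.
Ratio = (1/78) / (1/9) = 3/26.

3/26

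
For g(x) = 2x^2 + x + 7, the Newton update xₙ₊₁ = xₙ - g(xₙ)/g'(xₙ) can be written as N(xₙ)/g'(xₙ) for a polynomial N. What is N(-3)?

g'(x) = 4x + 1.
N(x) = x·g'(x) - g(x) = x·(4x + 1) - (2x^2 + x + 7) = 2x^2 - 7.
N(-3) = 11.

11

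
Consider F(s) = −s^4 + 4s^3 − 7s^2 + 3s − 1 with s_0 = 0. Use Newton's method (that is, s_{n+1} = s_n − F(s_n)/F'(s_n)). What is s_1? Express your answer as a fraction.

F'(s) = −4s^3 + 12s^2 − 14s + 3.
F(0) = −1, F'(0) = 3, so s_1 = 0 − (−1)/3 = 1/3.

1/3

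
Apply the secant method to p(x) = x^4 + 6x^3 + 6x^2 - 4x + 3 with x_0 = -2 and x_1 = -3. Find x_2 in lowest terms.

-11/5

p(-2) = 3, p(-3) = -12. x_2 = (-3) - (-12)·((-3) - (-2))/((-12) - 3) = -11/5.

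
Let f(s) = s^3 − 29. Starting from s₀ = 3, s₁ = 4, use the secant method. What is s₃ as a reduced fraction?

157673/51397

f(3) = −2, f(4) = 35. s₂ = 4 − 35·(4 − 3)/(35 − (−2)) = 113/37.
f(4) = 35, f(113/37) = −26040/50653. s₃ = (113/37) − (−26040/50653)·((113/37) − 4)/((−26040/50653) − 35) = 157673/51397.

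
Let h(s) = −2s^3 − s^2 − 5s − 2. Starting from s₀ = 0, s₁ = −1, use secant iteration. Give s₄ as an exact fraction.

h(0) = −2, h(−1) = 4. s₂ = (−1) − 4·((−1) − 0)/(4 − (−2)) = −1/3.
h(−1) = 4, h(−1/3) = −10/27. s₃ = (−1/3) − (−10/27)·((−1/3) − (−1))/((−10/27) − 4) = −23/59.
h(−1/3) = −10/27, h(−23/59) = −17320/205379. s₄ = (−23/59) − (−17320/205379)·((−23/59) − (−1/3))/((−17320/205379) − (−10/27)) = −12895/31723.

−12895/31723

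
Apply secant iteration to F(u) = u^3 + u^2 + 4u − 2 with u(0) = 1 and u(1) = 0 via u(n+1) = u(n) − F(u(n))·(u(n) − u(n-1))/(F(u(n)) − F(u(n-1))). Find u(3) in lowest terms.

9/20

F(1) = 4, F(0) = −2. u(2) = 0 − (−2)·(0 − 1)/((−2) − 4) = 1/3.
F(0) = −2, F(1/3) = −14/27. u(3) = (1/3) − (−14/27)·((1/3) − 0)/((−14/27) − (−2)) = 9/20.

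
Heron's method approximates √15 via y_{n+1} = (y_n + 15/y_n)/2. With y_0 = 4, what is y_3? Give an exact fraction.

y_1 = (4 + 15/4)/2 = 31/8.
y_2 = (31/8 + 15/(31/8))/2 = 1921/496.
y_3 = (1921/496 + 15/(1921/496))/2 = 7380481/1905632.

7380481/1905632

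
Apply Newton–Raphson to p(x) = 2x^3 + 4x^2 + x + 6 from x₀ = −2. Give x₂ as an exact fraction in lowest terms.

p'(x) = 6x^2 + 8x + 1.
p(−2) = 4, p'(−2) = 9, so x₁ = (−2) − 4/9 = −22/9.
p(−22/9) = −1280/729, p'(−22/9) = 467/27, so x₂ = (−22/9) − (−1280/729)/(467/27) = −29542/12609.

−29542/12609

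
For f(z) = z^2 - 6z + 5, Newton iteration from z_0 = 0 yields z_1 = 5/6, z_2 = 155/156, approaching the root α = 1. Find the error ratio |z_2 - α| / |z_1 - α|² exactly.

z_1 - α = 5/6 - 1 = -1/6, so |z_1 - α| = 1/6.
z_2 - α = 155/156 - 1 = -1/156, so |z_2 - α| = 1/156.
|z_1 - α|² = 1/36.
Ratio = (1/156) / (1/36) = 3/13.

3/13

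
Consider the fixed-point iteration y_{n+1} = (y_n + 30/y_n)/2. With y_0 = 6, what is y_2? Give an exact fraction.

y_1 = (6 + 30/6)/2 = 11/2.
y_2 = (11/2 + 30/(11/2))/2 = 241/44.

241/44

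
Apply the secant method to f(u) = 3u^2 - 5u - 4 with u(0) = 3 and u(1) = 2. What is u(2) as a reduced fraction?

f(3) = 8, f(2) = -2. u(2) = 2 - (-2)·(2 - 3)/((-2) - 8) = 11/5.

11/5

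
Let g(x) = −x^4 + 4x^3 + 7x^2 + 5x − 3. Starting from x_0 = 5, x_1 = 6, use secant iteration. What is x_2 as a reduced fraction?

g(5) = 72, g(6) = −153. x_2 = 6 − (−153)·(6 − 5)/((−153) − 72) = 133/25.

133/25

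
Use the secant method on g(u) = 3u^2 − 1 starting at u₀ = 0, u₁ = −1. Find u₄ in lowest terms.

−3/5

g(0) = −1, g(−1) = 2. u₂ = (−1) − 2·((−1) − 0)/(2 − (−1)) = −1/3.
g(−1) = 2, g(−1/3) = −2/3. u₃ = (−1/3) − (−2/3)·((−1/3) − (−1))/((−2/3) − 2) = −1/2.
g(−1/3) = −2/3, g(−1/2) = −1/4. u₄ = (−1/2) − (−1/4)·((−1/2) − (−1/3))/((−1/4) − (−2/3)) = −3/5.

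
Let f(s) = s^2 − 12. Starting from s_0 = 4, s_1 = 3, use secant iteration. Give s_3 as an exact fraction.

52/15

f(4) = 4, f(3) = −3. s_2 = 3 − (−3)·(3 − 4)/((−3) − 4) = 24/7.
f(3) = −3, f(24/7) = −12/49. s_3 = (24/7) − (−12/49)·((24/7) − 3)/((−12/49) − (−3)) = 52/15.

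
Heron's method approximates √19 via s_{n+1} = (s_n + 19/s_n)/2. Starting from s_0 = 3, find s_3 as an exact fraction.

268753/61656

s_1 = (3 + 19/3)/2 = 14/3.
s_2 = (14/3 + 19/(14/3))/2 = 367/84.
s_3 = (367/84 + 19/(367/84))/2 = 268753/61656.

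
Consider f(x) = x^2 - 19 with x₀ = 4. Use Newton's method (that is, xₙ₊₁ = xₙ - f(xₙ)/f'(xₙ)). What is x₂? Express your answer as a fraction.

2441/560

f'(x) = 2x.
f(4) = -3, f'(4) = 8, so x₁ = 4 - (-3)/8 = 35/8.
f(35/8) = 9/64, f'(35/8) = 35/4, so x₂ = (35/8) - (9/64)/(35/4) = 2441/560.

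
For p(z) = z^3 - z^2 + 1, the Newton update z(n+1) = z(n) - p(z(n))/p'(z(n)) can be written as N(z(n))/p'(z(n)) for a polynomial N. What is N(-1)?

p'(z) = 3z^2 - 2z.
N(z) = z·p'(z) - p(z) = z·(3z^2 - 2z) - (z^3 - z^2 + 1) = 2z^3 - z^2 - 1.
N(-1) = -4.

-4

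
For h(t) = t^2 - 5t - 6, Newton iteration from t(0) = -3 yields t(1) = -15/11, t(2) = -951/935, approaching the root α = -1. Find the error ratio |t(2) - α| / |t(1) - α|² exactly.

t(1) - α = -15/11 - (-1) = -15/11 + 1 = -4/11, so |t(1) - α| = 4/11.
t(2) - α = -951/935 - (-1) = -951/935 + 1 = -16/935, so |t(2) - α| = 16/935.
|t(1) - α|² = 16/121.
Ratio = (16/935) / (16/121) = 11/85.

11/85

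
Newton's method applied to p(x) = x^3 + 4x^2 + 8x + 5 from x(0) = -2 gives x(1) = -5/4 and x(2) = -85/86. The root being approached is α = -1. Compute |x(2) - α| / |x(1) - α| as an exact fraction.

2/43

x(1) - α = -5/4 - (-1) = -5/4 + 1 = -1/4, so |x(1) - α| = 1/4.
x(2) - α = -85/86 - (-1) = -85/86 + 1 = 1/86, so |x(2) - α| = 1/86.
Ratio = (1/86) / (1/4) = 2/43.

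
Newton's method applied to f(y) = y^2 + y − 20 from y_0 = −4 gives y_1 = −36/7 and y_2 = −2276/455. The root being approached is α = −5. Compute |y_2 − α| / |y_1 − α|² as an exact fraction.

y_1 − α = −36/7 − (−5) = −36/7 + 5 = −1/7, so |y_1 − α| = 1/7.
y_2 − α = −2276/455 − (−5) = −2276/455 + 5 = −1/455, so |y_2 − α| = 1/455.
|y_1 − α|² = 1/49.
Ratio = (1/455) / (1/49) = 7/65.

7/65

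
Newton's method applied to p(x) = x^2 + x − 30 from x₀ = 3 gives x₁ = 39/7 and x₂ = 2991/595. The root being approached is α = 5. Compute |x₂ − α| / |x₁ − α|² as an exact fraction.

7/85

x₁ − α = 39/7 − 5 = 4/7, so |x₁ − α| = 4/7.
x₂ − α = 2991/595 − 5 = 16/595, so |x₂ − α| = 16/595.
|x₁ − α|² = 16/49.
Ratio = (16/595) / (16/49) = 7/85.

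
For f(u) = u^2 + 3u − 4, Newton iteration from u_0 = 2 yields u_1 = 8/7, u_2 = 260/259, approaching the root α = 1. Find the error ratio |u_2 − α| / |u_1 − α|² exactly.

u_1 − α = 8/7 − 1 = 1/7, so |u_1 − α| = 1/7.
u_2 − α = 260/259 − 1 = 1/259, so |u_2 − α| = 1/259.
|u_1 − α|² = 1/49.
Ratio = (1/259) / (1/49) = 7/37.

7/37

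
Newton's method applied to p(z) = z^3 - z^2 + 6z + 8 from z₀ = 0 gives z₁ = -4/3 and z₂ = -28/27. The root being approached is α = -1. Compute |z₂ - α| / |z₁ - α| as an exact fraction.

z₁ - α = -4/3 - (-1) = -4/3 + 1 = -1/3, so |z₁ - α| = 1/3.
z₂ - α = -28/27 - (-1) = -28/27 + 1 = -1/27, so |z₂ - α| = 1/27.
Ratio = (1/27) / (1/3) = 1/9.

1/9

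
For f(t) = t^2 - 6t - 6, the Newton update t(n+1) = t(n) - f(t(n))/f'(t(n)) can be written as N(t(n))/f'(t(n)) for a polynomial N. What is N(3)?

15

f'(t) = 2t - 6.
N(t) = t·f'(t) - f(t) = t·(2t - 6) - (t^2 - 6t - 6) = t^2 + 6.
N(3) = 15.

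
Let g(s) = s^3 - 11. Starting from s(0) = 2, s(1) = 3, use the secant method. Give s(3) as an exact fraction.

g(2) = -3, g(3) = 16. s(2) = 3 - 16·(3 - 2)/(16 - (-3)) = 41/19.
g(3) = 16, g(41/19) = -6528/6859. s(3) = (41/19) - (-6528/6859)·((41/19) - 3)/((-6528/6859) - 16) = 16025/7267.

16025/7267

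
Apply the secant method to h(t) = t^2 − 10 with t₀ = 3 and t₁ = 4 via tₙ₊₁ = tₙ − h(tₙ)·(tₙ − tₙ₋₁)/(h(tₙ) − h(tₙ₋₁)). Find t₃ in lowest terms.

79/25

h(3) = −1, h(4) = 6. t₂ = 4 − 6·(4 − 3)/(6 − (−1)) = 22/7.
h(4) = 6, h(22/7) = −6/49. t₃ = (22/7) − (−6/49)·((22/7) − 4)/((−6/49) − 6) = 79/25.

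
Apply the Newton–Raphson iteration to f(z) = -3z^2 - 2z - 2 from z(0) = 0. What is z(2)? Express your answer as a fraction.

-1/4

f'(z) = -6z - 2.
f(0) = -2, f'(0) = -2, so z(1) = 0 - (-2)/(-2) = -1.
f(-1) = -3, f'(-1) = 4, so z(2) = (-1) - (-3)/4 = -1/4.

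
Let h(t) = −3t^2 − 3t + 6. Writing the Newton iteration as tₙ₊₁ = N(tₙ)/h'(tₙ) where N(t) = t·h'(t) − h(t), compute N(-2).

−18

h'(t) = −6t − 3.
N(t) = t·h'(t) − h(t) = t·(−6t − 3) − (−3t^2 − 3t + 6) = −3t^2 − 6.
N(-2) = −18.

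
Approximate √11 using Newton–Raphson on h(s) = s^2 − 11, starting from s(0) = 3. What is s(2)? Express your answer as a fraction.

h'(s) = 2s.
h(3) = −2, h'(3) = 6, so s(1) = 3 − (−2)/6 = 10/3.
h(10/3) = 1/9, h'(10/3) = 20/3, so s(2) = (10/3) − (1/9)/(20/3) = 199/60.

199/60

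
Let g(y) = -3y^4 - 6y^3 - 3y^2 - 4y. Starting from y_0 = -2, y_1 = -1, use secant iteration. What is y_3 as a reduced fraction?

g(-2) = -4, g(-1) = 4. y_2 = (-1) - 4·((-1) - (-2))/(4 - (-4)) = -3/2.
g(-1) = 4, g(-3/2) = 69/16. y_3 = (-3/2) - (69/16)·((-3/2) - (-1))/((69/16) - 4) = 27/5.

27/5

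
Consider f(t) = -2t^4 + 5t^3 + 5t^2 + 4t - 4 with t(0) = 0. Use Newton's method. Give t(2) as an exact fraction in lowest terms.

f'(t) = -8t^3 + 15t^2 + 10t + 4.
f(0) = -4, f'(0) = 4, so t(1) = 0 - (-4)/4 = 1.
f(1) = 8, f'(1) = 21, so t(2) = 1 - 8/21 = 13/21.

13/21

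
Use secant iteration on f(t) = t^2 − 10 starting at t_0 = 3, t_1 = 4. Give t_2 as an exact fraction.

22/7

f(3) = −1, f(4) = 6. t_2 = 4 − 6·(4 − 3)/(6 − (−1)) = 22/7.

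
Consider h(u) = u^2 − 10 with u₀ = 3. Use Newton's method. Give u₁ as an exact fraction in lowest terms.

h'(u) = 2u.
h(3) = −1, h'(3) = 6, so u₁ = 3 − (−1)/6 = 19/6.

19/6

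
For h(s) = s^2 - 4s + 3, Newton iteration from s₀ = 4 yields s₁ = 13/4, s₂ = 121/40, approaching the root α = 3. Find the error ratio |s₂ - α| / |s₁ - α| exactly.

s₁ - α = 13/4 - 3 = 1/4, so |s₁ - α| = 1/4.
s₂ - α = 121/40 - 3 = 1/40, so |s₂ - α| = 1/40.
Ratio = (1/40) / (1/4) = 1/10.

1/10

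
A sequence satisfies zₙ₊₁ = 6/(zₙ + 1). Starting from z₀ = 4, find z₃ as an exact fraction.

z₁ = 6/(4 + 1) = 6/5.
z₂ = 6/(6/5 + 1) = 30/11.
z₃ = 6/(30/11 + 1) = 66/41.

66/41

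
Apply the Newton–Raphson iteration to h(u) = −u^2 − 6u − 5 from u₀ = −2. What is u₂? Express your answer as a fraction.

−19/20

h'(u) = −2u − 6.
h(−2) = 3, h'(−2) = −2, so u₁ = (−2) − 3/(−2) = −1/2.
h(−1/2) = −9/4, h'(−1/2) = −5, so u₂ = (−1/2) − (−9/4)/(−5) = −19/20.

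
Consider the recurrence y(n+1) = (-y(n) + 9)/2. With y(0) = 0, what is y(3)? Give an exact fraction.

y(1) = (-0 + 9)/2 = 9/2.
y(2) = (-(9/2) + 9)/2 = 9/4.
y(3) = (-(9/4) + 9)/2 = 27/8.

27/8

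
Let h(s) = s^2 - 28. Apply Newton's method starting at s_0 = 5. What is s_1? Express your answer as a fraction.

53/10

h'(s) = 2s.
h(5) = -3, h'(5) = 10, so s_1 = 5 - (-3)/10 = 53/10.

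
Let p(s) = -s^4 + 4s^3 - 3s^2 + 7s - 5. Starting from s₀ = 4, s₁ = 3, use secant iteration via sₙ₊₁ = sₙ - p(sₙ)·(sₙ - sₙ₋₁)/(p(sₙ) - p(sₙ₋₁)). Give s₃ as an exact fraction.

p(4) = -25, p(3) = 16. s₂ = 3 - 16·(3 - 4)/(16 - (-25)) = 139/41.
p(3) = 16, p(139/41) = 22636000/2825761. s₃ = (139/41) - (22636000/2825761)·((139/41) - 3)/((22636000/2825761) - 16) = 5335769/1411011.

5335769/1411011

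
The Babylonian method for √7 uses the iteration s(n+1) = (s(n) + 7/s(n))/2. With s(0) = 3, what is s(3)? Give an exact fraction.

32257/12192

s(1) = (3 + 7/3)/2 = 8/3.
s(2) = (8/3 + 7/(8/3))/2 = 127/48.
s(3) = (127/48 + 7/(127/48))/2 = 32257/12192.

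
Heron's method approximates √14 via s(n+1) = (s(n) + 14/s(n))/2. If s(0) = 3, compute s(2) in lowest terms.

s(1) = (3 + 14/3)/2 = 23/6.
s(2) = (23/6 + 14/(23/6))/2 = 1033/276.

1033/276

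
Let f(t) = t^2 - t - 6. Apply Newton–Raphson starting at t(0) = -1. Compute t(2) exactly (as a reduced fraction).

-103/51

f'(t) = 2t - 1.
f(-1) = -4, f'(-1) = -3, so t(1) = (-1) - (-4)/(-3) = -7/3.
f(-7/3) = 16/9, f'(-7/3) = -17/3, so t(2) = (-7/3) - (16/9)/(-17/3) = -103/51.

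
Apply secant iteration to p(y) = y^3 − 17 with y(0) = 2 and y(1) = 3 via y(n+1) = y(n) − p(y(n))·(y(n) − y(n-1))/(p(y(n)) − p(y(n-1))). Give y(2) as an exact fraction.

p(2) = −9, p(3) = 10. y(2) = 3 − 10·(3 − 2)/(10 − (−9)) = 47/19.

47/19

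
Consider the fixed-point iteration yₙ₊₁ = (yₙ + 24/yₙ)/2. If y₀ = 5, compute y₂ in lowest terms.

y₁ = (5 + 24/5)/2 = 49/10.
y₂ = (49/10 + 24/(49/10))/2 = 4801/980.

4801/980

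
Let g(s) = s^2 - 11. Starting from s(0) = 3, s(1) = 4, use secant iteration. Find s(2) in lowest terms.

g(3) = -2, g(4) = 5. s(2) = 4 - 5·(4 - 3)/(5 - (-2)) = 23/7.

23/7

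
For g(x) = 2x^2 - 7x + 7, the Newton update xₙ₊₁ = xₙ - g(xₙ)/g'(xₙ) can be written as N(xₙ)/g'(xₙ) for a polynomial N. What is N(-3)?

g'(x) = 4x - 7.
N(x) = x·g'(x) - g(x) = x·(4x - 7) - (2x^2 - 7x + 7) = 2x^2 - 7.
N(-3) = 11.

11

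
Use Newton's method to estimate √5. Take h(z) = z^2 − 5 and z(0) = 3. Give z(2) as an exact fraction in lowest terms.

h'(z) = 2z.
h(3) = 4, h'(3) = 6, so z(1) = 3 − 4/6 = 7/3.
h(7/3) = 4/9, h'(7/3) = 14/3, so z(2) = (7/3) − (4/9)/(14/3) = 47/21.

47/21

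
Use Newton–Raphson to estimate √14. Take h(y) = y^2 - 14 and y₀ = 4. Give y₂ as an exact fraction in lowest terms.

h'(y) = 2y.
h(4) = 2, h'(4) = 8, so y₁ = 4 - 2/8 = 15/4.
h(15/4) = 1/16, h'(15/4) = 15/2, so y₂ = (15/4) - (1/16)/(15/2) = 449/120.

449/120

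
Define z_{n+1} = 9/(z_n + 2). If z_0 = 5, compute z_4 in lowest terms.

981/425

z_1 = 9/(5 + 2) = 9/7.
z_2 = 9/(9/7 + 2) = 63/23.
z_3 = 9/(63/23 + 2) = 207/109.
z_4 = 9/(207/109 + 2) = 981/425.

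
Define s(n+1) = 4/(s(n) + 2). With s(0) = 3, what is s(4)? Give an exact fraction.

s(1) = 4/(3 + 2) = 4/5.
s(2) = 4/(4/5 + 2) = 10/7.
s(3) = 4/(10/7 + 2) = 7/6.
s(4) = 4/(7/6 + 2) = 24/19.

24/19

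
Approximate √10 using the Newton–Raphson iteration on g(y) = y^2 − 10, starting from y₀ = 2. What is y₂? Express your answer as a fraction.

g'(y) = 2y.
g(2) = −6, g'(2) = 4, so y₁ = 2 − (−6)/4 = 7/2.
g(7/2) = 9/4, g'(7/2) = 7, so y₂ = (7/2) − (9/4)/7 = 89/28.

89/28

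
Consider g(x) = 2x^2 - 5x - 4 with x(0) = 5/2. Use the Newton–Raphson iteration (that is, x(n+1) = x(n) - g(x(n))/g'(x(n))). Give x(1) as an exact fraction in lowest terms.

33/10

g'(x) = 4x - 5.
g(5/2) = -4, g'(5/2) = 5, so x(1) = (5/2) - (-4)/5 = 33/10.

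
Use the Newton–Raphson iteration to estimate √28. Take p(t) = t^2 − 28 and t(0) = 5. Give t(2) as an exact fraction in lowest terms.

p'(t) = 2t.
p(5) = −3, p'(5) = 10, so t(1) = 5 − (−3)/10 = 53/10.
p(53/10) = 9/100, p'(53/10) = 53/5, so t(2) = (53/10) − (9/100)/(53/5) = 5609/1060.

5609/1060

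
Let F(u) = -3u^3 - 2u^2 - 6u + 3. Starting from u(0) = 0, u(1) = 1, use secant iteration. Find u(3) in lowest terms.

555/1523

F(0) = 3, F(1) = -8. u(2) = 1 - (-8)·(1 - 0)/((-8) - 3) = 3/11.
F(1) = -8, F(3/11) = 1536/1331. u(3) = (3/11) - (1536/1331)·((3/11) - 1)/((1536/1331) - (-8)) = 555/1523.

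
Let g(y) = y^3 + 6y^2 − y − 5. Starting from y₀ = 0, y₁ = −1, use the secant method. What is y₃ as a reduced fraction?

−305/341

g(0) = −5, g(−1) = 1. y₂ = (−1) − 1·((−1) − 0)/(1 − (−5)) = −5/6.
g(−1) = 1, g(−5/6) = −125/216. y₃ = (−5/6) − (−125/216)·((−5/6) − (−1))/((−125/216) − 1) = −305/341.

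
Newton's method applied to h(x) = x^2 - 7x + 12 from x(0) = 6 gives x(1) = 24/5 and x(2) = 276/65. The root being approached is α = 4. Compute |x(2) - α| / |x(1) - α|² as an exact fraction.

x(1) - α = 24/5 - 4 = 4/5, so |x(1) - α| = 4/5.
x(2) - α = 276/65 - 4 = 16/65, so |x(2) - α| = 16/65.
|x(1) - α|² = 16/25.
Ratio = (16/65) / (16/25) = 5/13.

5/13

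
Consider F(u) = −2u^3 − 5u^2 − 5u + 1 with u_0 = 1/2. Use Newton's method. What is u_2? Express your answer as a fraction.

F'(u) = −6u^2 − 10u − 5.
F(1/2) = −3, F'(1/2) = −23/2, so u_1 = (1/2) − (−3)/(−23/2) = 11/46.
F(11/46) = −6192/12167, F'(11/46) = −8183/1058, so u_2 = (11/46) − (−6192/12167)/(−8183/1058) = 65245/376418.

65245/376418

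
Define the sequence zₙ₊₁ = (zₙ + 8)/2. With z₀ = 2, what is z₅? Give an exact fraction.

z₁ = (2 + 8)/2 = 5.
z₂ = (5 + 8)/2 = 13/2.
z₃ = ((13/2) + 8)/2 = 29/4.
z₄ = ((29/4) + 8)/2 = 61/8.
z₅ = ((61/8) + 8)/2 = 125/16.

125/16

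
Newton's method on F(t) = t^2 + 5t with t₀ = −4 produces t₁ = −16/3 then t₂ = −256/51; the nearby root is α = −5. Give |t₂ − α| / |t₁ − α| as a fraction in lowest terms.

1/17

t₁ − α = −16/3 − (−5) = −16/3 + 5 = −1/3, so |t₁ − α| = 1/3.
t₂ − α = −256/51 − (−5) = −256/51 + 5 = −1/51, so |t₂ − α| = 1/51.
Ratio = (1/51) / (1/3) = 1/17.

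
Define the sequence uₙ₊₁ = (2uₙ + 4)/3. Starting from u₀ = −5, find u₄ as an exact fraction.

u₁ = (2·(−5) + 4)/3 = −2.
u₂ = (2·(−2) + 4)/3 = 0.
u₃ = (2·0 + 4)/3 = 4/3.
u₄ = (2·(4/3) + 4)/3 = 20/9.

20/9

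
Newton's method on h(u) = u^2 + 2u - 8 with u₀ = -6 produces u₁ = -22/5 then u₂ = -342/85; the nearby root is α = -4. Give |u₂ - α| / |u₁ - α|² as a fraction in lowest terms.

5/34

u₁ - α = -22/5 - (-4) = -22/5 + 4 = -2/5, so |u₁ - α| = 2/5.
u₂ - α = -342/85 - (-4) = -342/85 + 4 = -2/85, so |u₂ - α| = 2/85.
|u₁ - α|² = 4/25.
Ratio = (2/85) / (4/25) = 5/34.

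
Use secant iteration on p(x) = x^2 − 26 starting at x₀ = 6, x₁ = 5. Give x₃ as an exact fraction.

p(6) = 10, p(5) = −1. x₂ = 5 − (−1)·(5 − 6)/((−1) − 10) = 56/11.
p(5) = −1, p(56/11) = −10/121. x₃ = (56/11) − (−10/121)·((56/11) − 5)/((−10/121) − (−1)) = 566/111.

566/111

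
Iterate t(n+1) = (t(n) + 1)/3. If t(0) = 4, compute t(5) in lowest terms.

125/243

t(1) = (4 + 1)/3 = 5/3.
t(2) = ((5/3) + 1)/3 = 8/9.
t(3) = ((8/9) + 1)/3 = 17/27.
t(4) = ((17/27) + 1)/3 = 44/81.
t(5) = ((44/81) + 1)/3 = 125/243.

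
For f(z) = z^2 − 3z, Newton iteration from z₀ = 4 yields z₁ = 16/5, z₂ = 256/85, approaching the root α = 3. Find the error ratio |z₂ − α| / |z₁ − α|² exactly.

z₁ − α = 16/5 − 3 = 1/5, so |z₁ − α| = 1/5.
z₂ − α = 256/85 − 3 = 1/85, so |z₂ − α| = 1/85.
|z₁ − α|² = 1/25.
Ratio = (1/85) / (1/25) = 5/17.

5/17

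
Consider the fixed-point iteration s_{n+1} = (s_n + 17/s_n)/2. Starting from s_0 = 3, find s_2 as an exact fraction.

161/39

s_1 = (3 + 17/3)/2 = 13/3.
s_2 = (13/3 + 17/(13/3))/2 = 161/39.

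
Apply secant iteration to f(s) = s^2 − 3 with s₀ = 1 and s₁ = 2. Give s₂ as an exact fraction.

5/3

f(1) = −2, f(2) = 1. s₂ = 2 − 1·(2 − 1)/(1 − (−2)) = 5/3.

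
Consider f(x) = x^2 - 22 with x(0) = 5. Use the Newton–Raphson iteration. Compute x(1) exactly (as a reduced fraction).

f'(x) = 2x.
f(5) = 3, f'(5) = 10, so x(1) = 5 - 3/10 = 47/10.

47/10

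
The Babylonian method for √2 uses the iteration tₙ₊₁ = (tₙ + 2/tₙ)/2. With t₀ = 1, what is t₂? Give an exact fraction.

t₁ = (1 + 2/1)/2 = 3/2.
t₂ = (3/2 + 2/(3/2))/2 = 17/12.

17/12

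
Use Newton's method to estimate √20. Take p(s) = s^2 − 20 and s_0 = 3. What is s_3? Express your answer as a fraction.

p'(s) = 2s.
p(3) = −11, p'(3) = 6, so s_1 = 3 − (−11)/6 = 29/6.
p(29/6) = 121/36, p'(29/6) = 29/3, so s_2 = (29/6) − (121/36)/(29/3) = 1561/348.
p(1561/348) = 14641/121104, p'(1561/348) = 1561/174, so s_3 = (1561/348) − (14641/121104)/(1561/174) = 4858801/1086456.

4858801/1086456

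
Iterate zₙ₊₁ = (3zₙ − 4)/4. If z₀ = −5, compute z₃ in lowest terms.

z₁ = (3·(−5) − 4)/4 = −19/4.
z₂ = (3·(−19/4) − 4)/4 = −73/16.
z₃ = (3·(−73/16) − 4)/4 = −283/64.

−283/64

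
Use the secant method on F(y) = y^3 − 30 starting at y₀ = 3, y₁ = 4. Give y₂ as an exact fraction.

114/37

F(3) = −3, F(4) = 34. y₂ = 4 − 34·(4 − 3)/(34 − (−3)) = 114/37.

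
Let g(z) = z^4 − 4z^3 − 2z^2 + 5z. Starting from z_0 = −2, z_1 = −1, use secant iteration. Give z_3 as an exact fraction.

g(−2) = 30, g(−1) = −2. z_2 = (−1) − (−2)·((−1) − (−2))/((−2) − 30) = −17/16.
g(−1) = −2, g(−17/16) = −98175/65536. z_3 = (−17/16) − (−98175/65536)·((−17/16) − (−1))/((−98175/65536) − (−2)) = −41089/32897.

−41089/32897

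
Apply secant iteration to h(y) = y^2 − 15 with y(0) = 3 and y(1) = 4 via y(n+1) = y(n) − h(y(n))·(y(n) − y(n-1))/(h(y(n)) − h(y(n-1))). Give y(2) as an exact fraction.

27/7

h(3) = −6, h(4) = 1. y(2) = 4 − 1·(4 − 3)/(1 − (−6)) = 27/7.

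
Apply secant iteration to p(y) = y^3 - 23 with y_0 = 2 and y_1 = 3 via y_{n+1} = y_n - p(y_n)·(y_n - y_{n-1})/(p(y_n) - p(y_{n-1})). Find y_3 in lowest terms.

p(2) = -15, p(3) = 4. y_2 = 3 - 4·(3 - 2)/(4 - (-15)) = 53/19.
p(3) = 4, p(53/19) = -8880/6859. y_3 = (53/19) - (-8880/6859)·((53/19) - 3)/((-8880/6859) - 4) = 25793/9079.

25793/9079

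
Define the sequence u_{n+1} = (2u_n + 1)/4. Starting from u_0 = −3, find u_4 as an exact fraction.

u_1 = (2·(−3) + 1)/4 = −5/4.
u_2 = (2·(−5/4) + 1)/4 = −3/8.
u_3 = (2·(−3/8) + 1)/4 = 1/16.
u_4 = (2·(1/16) + 1)/4 = 9/32.

9/32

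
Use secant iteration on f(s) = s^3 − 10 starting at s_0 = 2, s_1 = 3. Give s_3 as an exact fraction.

15250/7129

f(2) = −2, f(3) = 17. s_2 = 3 − 17·(3 − 2)/(17 − (−2)) = 40/19.
f(3) = 17, f(40/19) = −4590/6859. s_3 = (40/19) − (−4590/6859)·((40/19) − 3)/((−4590/6859) − 17) = 15250/7129.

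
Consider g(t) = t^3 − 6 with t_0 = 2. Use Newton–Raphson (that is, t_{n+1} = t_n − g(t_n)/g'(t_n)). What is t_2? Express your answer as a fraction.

1979/1089

g'(t) = 3t^2.
g(2) = 2, g'(2) = 12, so t_1 = 2 − 2/12 = 11/6.
g(11/6) = 35/216, g'(11/6) = 121/12, so t_2 = (11/6) − (35/216)/(121/12) = 1979/1089.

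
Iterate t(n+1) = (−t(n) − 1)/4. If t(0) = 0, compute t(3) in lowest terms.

−13/64

t(1) = (−0 − 1)/4 = −1/4.
t(2) = (−(−1/4) − 1)/4 = −3/16.
t(3) = (−(−3/16) − 1)/4 = −13/64.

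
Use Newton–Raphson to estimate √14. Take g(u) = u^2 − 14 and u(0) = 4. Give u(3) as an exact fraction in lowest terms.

403201/107760

g'(u) = 2u.
g(4) = 2, g'(4) = 8, so u(1) = 4 − 2/8 = 15/4.
g(15/4) = 1/16, g'(15/4) = 15/2, so u(2) = (15/4) − (1/16)/(15/2) = 449/120.
g(449/120) = 1/14400, g'(449/120) = 449/60, so u(3) = (449/120) − (1/14400)/(449/60) = 403201/107760.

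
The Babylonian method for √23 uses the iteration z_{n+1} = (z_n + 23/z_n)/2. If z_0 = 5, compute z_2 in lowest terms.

z_1 = (5 + 23/5)/2 = 24/5.
z_2 = (24/5 + 23/(24/5))/2 = 1151/240.

1151/240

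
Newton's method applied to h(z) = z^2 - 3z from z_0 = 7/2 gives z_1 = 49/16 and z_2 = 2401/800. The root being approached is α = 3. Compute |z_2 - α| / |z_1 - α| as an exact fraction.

1/50

z_1 - α = 49/16 - 3 = 1/16, so |z_1 - α| = 1/16.
z_2 - α = 2401/800 - 3 = 1/800, so |z_2 - α| = 1/800.
Ratio = (1/800) / (1/16) = 1/50.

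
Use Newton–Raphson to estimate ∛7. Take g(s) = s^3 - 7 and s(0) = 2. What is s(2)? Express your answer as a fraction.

18215/9522

g'(s) = 3s^2.
g(2) = 1, g'(2) = 12, so s(1) = 2 - 1/12 = 23/12.
g(23/12) = 71/1728, g'(23/12) = 529/48, so s(2) = (23/12) - (71/1728)/(529/48) = 18215/9522.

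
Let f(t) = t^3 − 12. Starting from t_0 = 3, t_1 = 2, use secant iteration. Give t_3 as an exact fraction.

2763/1201

f(3) = 15, f(2) = −4. t_2 = 2 − (−4)·(2 − 3)/((−4) − 15) = 42/19.
f(2) = −4, f(42/19) = −8220/6859. t_3 = (42/19) − (−8220/6859)·((42/19) − 2)/((−8220/6859) − (−4)) = 2763/1201.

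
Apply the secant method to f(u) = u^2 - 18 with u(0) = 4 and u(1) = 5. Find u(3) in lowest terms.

f(4) = -2, f(5) = 7. u(2) = 5 - 7·(5 - 4)/(7 - (-2)) = 38/9.
f(5) = 7, f(38/9) = -14/81. u(3) = (38/9) - (-14/81)·((38/9) - 5)/((-14/81) - 7) = 352/83.

352/83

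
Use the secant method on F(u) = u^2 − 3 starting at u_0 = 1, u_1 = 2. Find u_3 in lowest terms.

19/11

F(1) = −2, F(2) = 1. u_2 = 2 − 1·(2 − 1)/(1 − (−2)) = 5/3.
F(2) = 1, F(5/3) = −2/9. u_3 = (5/3) − (−2/9)·((5/3) − 2)/((−2/9) − 1) = 19/11.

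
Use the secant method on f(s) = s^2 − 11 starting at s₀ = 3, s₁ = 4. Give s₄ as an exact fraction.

f(3) = −2, f(4) = 5. s₂ = 4 − 5·(4 − 3)/(5 − (−2)) = 23/7.
f(4) = 5, f(23/7) = −10/49. s₃ = (23/7) − (−10/49)·((23/7) − 4)/((−10/49) − 5) = 169/51.
f(23/7) = −10/49, f(169/51) = −50/2601. s₄ = (169/51) − (−50/2601)·((169/51) − (23/7))/((−50/2601) − (−10/49)) = 3907/1178.

3907/1178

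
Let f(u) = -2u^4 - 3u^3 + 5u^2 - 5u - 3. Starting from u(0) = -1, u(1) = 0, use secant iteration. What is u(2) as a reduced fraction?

-3/11

f(-1) = 8, f(0) = -3. u(2) = 0 - (-3)·(0 - (-1))/((-3) - 8) = -3/11.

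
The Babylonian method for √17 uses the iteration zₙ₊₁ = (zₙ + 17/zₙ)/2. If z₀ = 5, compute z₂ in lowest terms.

z₁ = (5 + 17/5)/2 = 21/5.
z₂ = (21/5 + 17/(21/5))/2 = 433/105.

433/105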